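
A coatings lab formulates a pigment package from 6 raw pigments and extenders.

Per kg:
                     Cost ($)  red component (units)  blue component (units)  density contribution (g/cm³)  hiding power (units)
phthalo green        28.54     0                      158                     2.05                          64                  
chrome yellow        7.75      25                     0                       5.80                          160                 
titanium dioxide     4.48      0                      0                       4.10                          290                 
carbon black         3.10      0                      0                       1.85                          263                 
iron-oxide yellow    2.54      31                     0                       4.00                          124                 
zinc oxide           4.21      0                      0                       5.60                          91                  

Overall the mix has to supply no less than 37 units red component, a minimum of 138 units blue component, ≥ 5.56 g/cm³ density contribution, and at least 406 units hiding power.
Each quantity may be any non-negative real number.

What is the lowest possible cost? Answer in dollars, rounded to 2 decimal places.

This is a linear program. Let x1 = kg of phthalo green, x2 = kg of chrome yellow, x3 = kg of titanium dioxide, x4 = kg of carbon black, x5 = kg of iron-oxide yellow, x6 = kg of zinc oxide.
min 28.54x1 + 7.75x2 + 4.48x3 + 3.1x4 + 2.54x5 + 4.21x6 subject to:
  25x2 + 31x5 ≥ 37   (red component)
  158x1 ≥ 138   (blue component)
  2.05x1 + 5.8x2 + 4.1x3 + 1.85x4 + 4x5 + 5.6x6 ≥ 5.56   (density contribution)
  64x1 + 160x2 + 290x3 + 263x4 + 124x5 + 91x6 ≥ 406   (hiding power)
  x1, x2, x3, x4, x5, x6 ≥ 0.
At the optimum only phthalo green, carbon black, iron-oxide yellow are positive (chrome yellow, titanium dioxide, zinc oxide = 0). The red component, blue component, hiding power requirements are met with equality.
Optimal quantities: phthalo green = 0.8734 kg, carbon black = 0.7684 kg, iron-oxide yellow = 1.194 kg.
Objective = 28.54·0.8734 + 3.1·0.7684 + 2.54·1.194 = 30.3416.

$30.34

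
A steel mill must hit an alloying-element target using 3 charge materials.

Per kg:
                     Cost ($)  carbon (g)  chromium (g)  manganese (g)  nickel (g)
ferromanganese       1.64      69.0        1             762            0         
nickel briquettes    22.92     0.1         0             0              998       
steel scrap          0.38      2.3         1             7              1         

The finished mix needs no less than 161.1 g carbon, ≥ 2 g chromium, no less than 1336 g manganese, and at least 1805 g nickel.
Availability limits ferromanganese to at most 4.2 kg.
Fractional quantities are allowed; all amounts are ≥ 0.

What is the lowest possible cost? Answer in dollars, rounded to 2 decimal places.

$45.28

Set it up as a linear program. Let x1 = kg of ferromanganese, x2 = kg of nickel briquettes, x3 = kg of steel scrap.
Minimize 1.64x1 + 22.92x2 + 0.38x3 s.t.:
  69x1 + 0.1x2 + 2.3x3 ≥ 161.1   (carbon)
  1x1 + 1x3 ≥ 2   (chromium)
  762x1 + 7x3 ≥ 1336   (manganese)
  998x2 + 1x3 ≥ 1805   (nickel)
  x1 ≤ 4.2
  x1, x2, x3 ≥ 0.
The cheapest feasible vertex uses only ferromanganese, nickel briquettes; steel scrap is not used. Binding constraints: carbon and nickel.
Optimal quantities: ferromanganese = 2.3322 kg, nickel briquettes = 1.8086 kg.
Hence cost = 1.64·2.3322 + 22.92·1.8086 = $45.2779.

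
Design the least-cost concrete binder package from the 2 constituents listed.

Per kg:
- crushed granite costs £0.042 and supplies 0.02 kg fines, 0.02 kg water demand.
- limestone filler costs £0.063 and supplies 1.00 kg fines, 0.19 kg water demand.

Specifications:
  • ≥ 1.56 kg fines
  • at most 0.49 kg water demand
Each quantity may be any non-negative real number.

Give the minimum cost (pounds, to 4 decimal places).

Treat it as an LP. Let x1 = kg of crushed granite, x2 = kg of limestone filler.
Minimize 0.042x1 + 0.063x2 s.t.:
  0.02x1 + 1x2 ≥ 1.56   (fines)
  0.02x1 + 0.19x2 ≤ 0.49   (water demand)
  x1, x2 ≥ 0.
The cheapest feasible vertex uses only limestone filler; crushed granite is not used. There the fines constraint is tight.
Solving gives x2 = 1.56.
Total cost: 0.063·1.56 = 0.098280.

£0.0983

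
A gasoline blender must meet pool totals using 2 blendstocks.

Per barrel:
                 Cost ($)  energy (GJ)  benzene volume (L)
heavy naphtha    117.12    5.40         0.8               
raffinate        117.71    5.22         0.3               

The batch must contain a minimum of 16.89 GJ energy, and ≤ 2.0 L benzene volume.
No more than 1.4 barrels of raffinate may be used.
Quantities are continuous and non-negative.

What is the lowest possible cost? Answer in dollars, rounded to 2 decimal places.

This is a linear program. Let x1 = barrels of heavy naphtha, x2 = barrels of raffinate.
Minimise 117.12x1 + 117.71x2 subject to:
  5.4x1 + 5.22x2 ≥ 16.89   (energy)
  0.8x1 + 0.3x2 ≤ 2   (benzene volume)
  x2 ≤ 1.4
  x1, x2 ≥ 0.
Both inputs are positive at the optimum. There the energy and benzene volume constraints are tight.
So heavy naphtha = 2.1021 barrels, raffinate = 1.061 barrels.
Cost = 117.12·2.1021 + 117.71·1.061 = 371.0883.

$371.09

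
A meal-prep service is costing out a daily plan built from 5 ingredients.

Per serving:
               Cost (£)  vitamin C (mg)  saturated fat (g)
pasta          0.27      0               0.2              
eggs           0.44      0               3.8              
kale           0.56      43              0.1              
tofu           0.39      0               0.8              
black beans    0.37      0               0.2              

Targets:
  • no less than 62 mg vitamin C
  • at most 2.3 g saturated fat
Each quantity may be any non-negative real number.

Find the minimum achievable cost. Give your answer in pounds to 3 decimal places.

Treat it as an LP. Let x1 = servings of pasta, x2 = servings of eggs, x3 = servings of kale, x4 = servings of tofu, x5 = servings of black beans.
Minimise 0.27x1 + 0.44x2 + 0.56x3 + 0.39x4 + 0.37x5 s.t.:
  43x3 ≥ 62   (vitamin C)
  0.2x1 + 3.8x2 + 0.1x3 + 0.8x4 + 0.2x5 ≤ 2.3   (saturated fat)
  x1, x2, x3, x4, x5 ≥ 0.
The minimum-cost mix takes nothing from pasta, eggs, tofu, black beans — only kale. There the vitamin C constraint is tight.
Solving gives x3 = 1.4419.
Total cost: 0.56·1.4419 = 0.80746.

£0.807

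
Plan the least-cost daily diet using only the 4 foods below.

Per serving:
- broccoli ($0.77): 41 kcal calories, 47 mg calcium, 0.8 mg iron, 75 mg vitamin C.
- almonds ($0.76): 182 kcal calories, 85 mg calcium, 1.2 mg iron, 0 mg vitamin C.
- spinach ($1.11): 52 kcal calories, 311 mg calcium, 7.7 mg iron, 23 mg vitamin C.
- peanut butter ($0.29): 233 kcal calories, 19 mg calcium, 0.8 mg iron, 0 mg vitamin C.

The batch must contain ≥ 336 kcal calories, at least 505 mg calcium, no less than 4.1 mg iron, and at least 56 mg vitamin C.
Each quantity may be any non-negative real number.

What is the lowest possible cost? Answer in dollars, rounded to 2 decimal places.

$2.21

Let x1 = servings of broccoli, x2 = servings of almonds, x3 = servings of spinach, x4 = servings of peanut butter.
Minimise 0.77x1 + 0.76x2 + 1.11x3 + 0.29x4 subject to:
  41x1 + 182x2 + 52x3 + 233x4 ≥ 336   (calories)
  47x1 + 85x2 + 311x3 + 19x4 ≥ 505   (calcium)
  0.8x1 + 1.2x2 + 7.7x3 + 0.8x4 ≥ 4.1   (iron)
  75x1 + 23x3 ≥ 56   (vitamin C)
  x1, x2, x3, x4 ≥ 0.
At the optimum only broccoli, spinach, peanut butter are positive (almonds = 0). The calories, calcium, vitamin C requirements are met with equality.
Solving gives x1 = 0.2815, x3 = 1.517, x4 = 1.054.
Objective = 0.77·0.2815 + 1.11·1.517 + 0.29·1.054 = 2.2063.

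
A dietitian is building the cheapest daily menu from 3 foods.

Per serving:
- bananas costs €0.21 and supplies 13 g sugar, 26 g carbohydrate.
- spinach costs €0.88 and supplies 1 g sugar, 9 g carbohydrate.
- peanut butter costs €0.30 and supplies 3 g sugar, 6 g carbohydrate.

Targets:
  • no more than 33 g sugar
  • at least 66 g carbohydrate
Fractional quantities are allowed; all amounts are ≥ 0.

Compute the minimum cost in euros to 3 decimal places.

€0.533

Treat it as an LP. Let x1 = servings of bananas, x2 = servings of spinach, x3 = servings of peanut butter.
Minimise 0.21x1 + 0.88x2 + 0.3x3 subject to:
  13x1 + 1x2 + 3x3 ≤ 33   (sugar)
  26x1 + 9x2 + 6x3 ≥ 66   (carbohydrate)
  x1, x2, x3 ≥ 0.
The minimum-cost mix takes nothing from spinach, peanut butter — only bananas. There the sugar and carbohydrate constraints are tight.
Solving gives x1 = 2.538.
Hence cost = 0.21·2.538 = €0.53298.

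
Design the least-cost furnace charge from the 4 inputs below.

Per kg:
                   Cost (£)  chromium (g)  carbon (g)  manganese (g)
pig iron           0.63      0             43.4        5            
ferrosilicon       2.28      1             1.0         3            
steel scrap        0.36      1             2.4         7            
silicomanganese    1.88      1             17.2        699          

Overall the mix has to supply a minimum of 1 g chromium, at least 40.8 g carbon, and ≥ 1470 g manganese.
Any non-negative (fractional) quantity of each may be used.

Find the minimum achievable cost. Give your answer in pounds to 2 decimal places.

Let x1 = kg of pig iron, x2 = kg of ferrosilicon, x3 = kg of steel scrap, x4 = kg of silicomanganese.
min 0.63x1 + 2.28x2 + 0.36x3 + 1.88x4 s.t.:
  1x2 + 1x3 + 1x4 ≥ 1   (chromium)
  43.4x1 + 1x2 + 2.4x3 + 17.2x4 ≥ 40.8   (carbon)
  5x1 + 3x2 + 7x3 + 699x4 ≥ 1470   (manganese)
  x1, x2, x3, x4 ≥ 0.
The minimum-cost mix takes nothing from ferrosilicon, steel scrap — only pig iron, silicomanganese. There the carbon and manganese constraints are tight.
Solving gives x1 = 0.1069, x4 = 2.102.
Cost = 0.63·0.1069 + 1.88·2.102 = 4.0191.

£4.02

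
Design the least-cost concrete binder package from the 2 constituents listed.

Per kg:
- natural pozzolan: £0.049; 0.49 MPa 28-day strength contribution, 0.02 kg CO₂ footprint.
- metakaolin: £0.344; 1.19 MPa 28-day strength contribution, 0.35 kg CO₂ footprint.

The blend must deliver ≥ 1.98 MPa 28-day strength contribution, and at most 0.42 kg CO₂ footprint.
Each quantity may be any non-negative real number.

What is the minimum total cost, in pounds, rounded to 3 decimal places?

£0.198

This is a linear program. Let x1 = kg of natural pozzolan, x2 = kg of metakaolin.
Minimise 0.049x1 + 0.344x2 s.t.:
  0.49x1 + 1.19x2 ≥ 1.98   (28-day strength contribution)
  0.02x1 + 0.35x2 ≤ 0.42   (CO₂ footprint)
  x1, x2 ≥ 0.
The cheapest feasible vertex uses only natural pozzolan; metakaolin is not used. Binding constraint: 28-day strength contribution.
Solving gives x1 = 4.041.
Cost = 0.049·4.041 = 0.19801.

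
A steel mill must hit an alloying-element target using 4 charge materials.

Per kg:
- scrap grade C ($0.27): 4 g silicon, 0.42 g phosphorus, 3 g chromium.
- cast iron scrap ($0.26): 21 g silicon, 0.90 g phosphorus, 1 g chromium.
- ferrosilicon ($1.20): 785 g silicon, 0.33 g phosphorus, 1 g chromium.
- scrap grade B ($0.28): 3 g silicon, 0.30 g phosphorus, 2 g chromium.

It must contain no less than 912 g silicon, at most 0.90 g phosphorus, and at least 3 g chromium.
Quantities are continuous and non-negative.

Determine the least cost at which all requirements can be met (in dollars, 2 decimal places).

This is a linear program. Let x1 = kg of scrap grade C, x2 = kg of cast iron scrap, x3 = kg of ferrosilicon, x4 = kg of scrap grade B.
Minimize 0.27x1 + 0.26x2 + 1.2x3 + 0.28x4 subject to:
  4x1 + 21x2 + 785x3 + 3x4 ≥ 912   (silicon)
  0.42x1 + 0.9x2 + 0.33x3 + 0.3x4 ≤ 0.9   (phosphorus)
  3x1 + 1x2 + 1x3 + 2x4 ≥ 3   (chromium)
  x1, x2, x3, x4 ≥ 0.
The cheapest feasible vertex uses only scrap grade C, ferrosilicon; cast iron scrap, scrap grade B are not used. Binding constraints: silicon and chromium.
Optimal quantities: scrap grade C = 0.6138 kg, ferrosilicon = 1.159 kg.
Hence cost = 0.27·0.6138 + 1.2·1.159 = $1.5565.

$1.56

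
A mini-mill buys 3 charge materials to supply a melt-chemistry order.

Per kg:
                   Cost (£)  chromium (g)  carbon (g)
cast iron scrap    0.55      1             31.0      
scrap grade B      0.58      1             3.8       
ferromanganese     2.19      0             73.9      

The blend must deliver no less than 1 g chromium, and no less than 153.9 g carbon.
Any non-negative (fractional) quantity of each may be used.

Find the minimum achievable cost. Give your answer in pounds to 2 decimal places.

£2.73

Let x1 = kg of cast iron scrap, x2 = kg of scrap grade B, x3 = kg of ferromanganese.
Minimize 0.55x1 + 0.58x2 + 2.19x3 s.t.:
  1x1 + 1x2 ≥ 1   (chromium)
  31x1 + 3.8x2 + 73.9x3 ≥ 153.9   (carbon)
  x1, x2, x3 ≥ 0.
The cheapest feasible vertex uses only cast iron scrap; scrap grade B, ferromanganese are not used. There the carbon constraint is tight.
Optimal quantities: cast iron scrap = 4.965 kg.
Total cost: 0.55·4.965 = 2.7308.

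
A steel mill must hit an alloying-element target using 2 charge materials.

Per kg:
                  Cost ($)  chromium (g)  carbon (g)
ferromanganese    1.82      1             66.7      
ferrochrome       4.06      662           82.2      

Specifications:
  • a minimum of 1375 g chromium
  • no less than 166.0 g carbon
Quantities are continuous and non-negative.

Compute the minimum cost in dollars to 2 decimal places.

Let x1 = kg of ferromanganese, x2 = kg of ferrochrome.
Minimize 1.82x1 + 4.06x2 s.t.:
  1x1 + 662x2 ≥ 1375   (chromium)
  66.7x1 + 82.2x2 ≥ 166   (carbon)
  x1, x2 ≥ 0.
At the optimum only ferrochrome is positive (ferromanganese = 0). Binding constraint: chromium.
That vertex is x2 = 2.077.
Objective = 4.06·2.077 = 8.4326.

$8.43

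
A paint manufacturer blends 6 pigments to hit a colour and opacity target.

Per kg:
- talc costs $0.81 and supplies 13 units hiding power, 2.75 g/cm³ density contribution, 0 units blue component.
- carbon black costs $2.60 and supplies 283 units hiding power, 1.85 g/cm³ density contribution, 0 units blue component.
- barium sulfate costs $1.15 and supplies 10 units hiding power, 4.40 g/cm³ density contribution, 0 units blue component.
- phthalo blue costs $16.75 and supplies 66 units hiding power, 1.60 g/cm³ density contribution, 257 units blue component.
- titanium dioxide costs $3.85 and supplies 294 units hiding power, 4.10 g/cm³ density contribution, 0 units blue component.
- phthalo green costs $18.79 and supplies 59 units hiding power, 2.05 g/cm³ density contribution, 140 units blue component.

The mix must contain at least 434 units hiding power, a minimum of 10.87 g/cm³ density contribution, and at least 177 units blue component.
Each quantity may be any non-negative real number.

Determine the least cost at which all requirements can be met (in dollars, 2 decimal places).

This is a linear program. Let x1 = kg of talc, x2 = kg of carbon black, x3 = kg of barium sulfate, x4 = kg of phthalo blue, x5 = kg of titanium dioxide, x6 = kg of phthalo green.
min 0.81x1 + 2.6x2 + 1.15x3 + 16.75x4 + 3.85x5 + 18.79x6 subject to:
  13x1 + 283x2 + 10x3 + 66x4 + 294x5 + 59x6 ≥ 434   (hiding power)
  2.75x1 + 1.85x2 + 4.4x3 + 1.6x4 + 4.1x5 + 2.05x6 ≥ 10.87   (density contribution)
  257x4 + 140x6 ≥ 177   (blue component)
  x1, x2, x3, x4, x5, x6 ≥ 0.
At the optimum only carbon black, barium sulfate, phthalo blue are positive (talc, titanium dioxide, phthalo green = 0). There the hiding power, density contribution, blue component constraints are tight.
Optimal quantities: carbon black = 1.314 kg, barium sulfate = 1.668 kg, phthalo blue = 0.6887 kg.
Hence cost = 2.6·1.314 + 1.15·1.668 + 16.75·0.6887 = $16.8703.

$16.87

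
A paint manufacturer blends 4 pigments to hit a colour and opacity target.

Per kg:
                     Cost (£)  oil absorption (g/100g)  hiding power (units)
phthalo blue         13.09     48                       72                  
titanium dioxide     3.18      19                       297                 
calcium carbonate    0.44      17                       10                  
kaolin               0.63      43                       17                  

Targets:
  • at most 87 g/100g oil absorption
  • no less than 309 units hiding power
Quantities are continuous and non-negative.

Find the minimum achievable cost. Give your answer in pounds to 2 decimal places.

£3.31

Let x1 = kg of phthalo blue, x2 = kg of titanium dioxide, x3 = kg of calcium carbonate, x4 = kg of kaolin.
Minimise 13.09x1 + 3.18x2 + 0.44x3 + 0.63x4 with:
  48x1 + 19x2 + 17x3 + 43x4 ≤ 87   (oil absorption)
  72x1 + 297x2 + 10x3 + 17x4 ≥ 309   (hiding power)
  x1, x2, x3, x4 ≥ 0.
The optimal basis is {titanium dioxide}; phthalo blue, calcium carbonate, kaolin drop out. The hiding power requirement is met with equality.
So titanium dioxide = 1.04 kg.
Objective = 3.18·1.04 = 3.3072.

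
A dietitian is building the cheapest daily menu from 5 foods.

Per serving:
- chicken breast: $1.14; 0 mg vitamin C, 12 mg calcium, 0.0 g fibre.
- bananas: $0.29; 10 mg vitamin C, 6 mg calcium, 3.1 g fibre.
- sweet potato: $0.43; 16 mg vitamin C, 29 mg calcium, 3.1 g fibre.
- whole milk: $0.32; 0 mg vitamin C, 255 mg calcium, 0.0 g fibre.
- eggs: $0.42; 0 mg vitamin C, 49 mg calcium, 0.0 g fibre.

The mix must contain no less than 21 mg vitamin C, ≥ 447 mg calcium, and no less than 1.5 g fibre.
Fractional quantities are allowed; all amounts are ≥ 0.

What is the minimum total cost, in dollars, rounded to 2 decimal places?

This is a linear program. Let x1 = servings of chicken breast, x2 = servings of bananas, x3 = servings of sweet potato, x4 = servings of whole milk, x5 = servings of eggs.
min 1.14x1 + 0.29x2 + 0.43x3 + 0.32x4 + 0.42x5 with:
  10x2 + 16x3 ≥ 21   (vitamin C)
  12x1 + 6x2 + 29x3 + 255x4 + 49x5 ≥ 447   (calcium)
  3.1x2 + 3.1x3 ≥ 1.5   (fibre)
  x1, x2, x3, x4, x5 ≥ 0.
The cheapest feasible vertex uses only sweet potato, whole milk; chicken breast, bananas, eggs are not used. There the vitamin C and calcium constraints are tight.
That vertex is x3 = 1.312, x4 = 1.604.
Objective = 0.43·1.312 + 0.32·1.604 = 1.0774.

$1.08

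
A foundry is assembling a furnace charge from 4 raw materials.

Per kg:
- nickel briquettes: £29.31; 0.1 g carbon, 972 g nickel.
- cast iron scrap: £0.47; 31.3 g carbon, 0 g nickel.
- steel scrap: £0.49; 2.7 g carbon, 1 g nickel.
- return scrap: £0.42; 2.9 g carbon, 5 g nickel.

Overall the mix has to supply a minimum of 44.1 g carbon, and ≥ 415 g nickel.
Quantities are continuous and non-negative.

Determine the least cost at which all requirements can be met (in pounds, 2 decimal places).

£13.18

Let x1 = kg of nickel briquettes, x2 = kg of cast iron scrap, x3 = kg of steel scrap, x4 = kg of return scrap.
min 29.31x1 + 0.47x2 + 0.49x3 + 0.42x4 s.t.:
  0.1x1 + 31.3x2 + 2.7x3 + 2.9x4 ≥ 44.1   (carbon)
  972x1 + 1x3 + 5x4 ≥ 415   (nickel)
  x1, x2, x3, x4 ≥ 0.
The optimal basis is {nickel briquettes, cast iron scrap}; steel scrap, return scrap drop out. Binding constraints: carbon and nickel.
So nickel briquettes = 0.427 kg, cast iron scrap = 1.408 kg.
Cost = 29.31·0.427 + 0.47·1.408 = 13.1771.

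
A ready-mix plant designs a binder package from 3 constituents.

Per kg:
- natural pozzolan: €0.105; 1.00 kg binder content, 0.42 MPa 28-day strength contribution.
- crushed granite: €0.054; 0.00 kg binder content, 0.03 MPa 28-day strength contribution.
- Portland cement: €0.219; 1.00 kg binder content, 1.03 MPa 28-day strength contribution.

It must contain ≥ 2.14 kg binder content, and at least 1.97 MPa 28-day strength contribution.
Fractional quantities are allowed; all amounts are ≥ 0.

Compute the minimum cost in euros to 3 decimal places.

This is a linear program. Let x1 = kg of natural pozzolan, x2 = kg of crushed granite, x3 = kg of Portland cement.
Minimise 0.105x1 + 0.054x2 + 0.219x3 s.t.:
  1x1 + 1x3 ≥ 2.14   (binder content)
  0.42x1 + 0.03x2 + 1.03x3 ≥ 1.97   (28-day strength contribution)
  x1, x2, x3 ≥ 0.
The minimum-cost mix takes nothing from crushed granite — only natural pozzolan, Portland cement. There the binder content and 28-day strength contribution constraints are tight.
That vertex is x1 = 0.3839, x3 = 1.756.
Cost = 0.105·0.3839 + 0.219·1.756 = 0.42487.

€0.425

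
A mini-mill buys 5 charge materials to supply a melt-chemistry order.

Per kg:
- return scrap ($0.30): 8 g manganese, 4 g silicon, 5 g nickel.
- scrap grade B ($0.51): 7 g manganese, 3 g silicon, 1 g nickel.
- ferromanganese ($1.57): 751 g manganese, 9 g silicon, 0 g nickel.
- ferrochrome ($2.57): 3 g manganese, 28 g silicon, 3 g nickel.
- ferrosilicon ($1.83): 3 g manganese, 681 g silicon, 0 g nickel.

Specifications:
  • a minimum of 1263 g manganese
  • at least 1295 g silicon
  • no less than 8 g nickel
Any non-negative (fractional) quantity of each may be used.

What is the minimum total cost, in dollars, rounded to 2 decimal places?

$6.50

This is a linear program. Let x1 = kg of return scrap, x2 = kg of scrap grade B, x3 = kg of ferromanganese, x4 = kg of ferrochrome, x5 = kg of ferrosilicon.
Minimize 0.3x1 + 0.51x2 + 1.57x3 + 2.57x4 + 1.83x5 s.t.:
  8x1 + 7x2 + 751x3 + 3x4 + 3x5 ≥ 1263   (manganese)
  4x1 + 3x2 + 9x3 + 28x4 + 681x5 ≥ 1295   (silicon)
  5x1 + 1x2 + 3x4 ≥ 8   (nickel)
  x1, x2, x3, x4, x5 ≥ 0.
The optimal basis is {return scrap, ferromanganese, ferrosilicon}; scrap grade B, ferrochrome drop out. There the manganese, silicon, nickel constraints are tight.
So return scrap = 1.6 kg, ferromanganese = 1.657 kg, ferrosilicon = 1.87 kg.
Hence cost = 0.3·1.6 + 1.57·1.657 + 1.83·1.87 = $6.5036.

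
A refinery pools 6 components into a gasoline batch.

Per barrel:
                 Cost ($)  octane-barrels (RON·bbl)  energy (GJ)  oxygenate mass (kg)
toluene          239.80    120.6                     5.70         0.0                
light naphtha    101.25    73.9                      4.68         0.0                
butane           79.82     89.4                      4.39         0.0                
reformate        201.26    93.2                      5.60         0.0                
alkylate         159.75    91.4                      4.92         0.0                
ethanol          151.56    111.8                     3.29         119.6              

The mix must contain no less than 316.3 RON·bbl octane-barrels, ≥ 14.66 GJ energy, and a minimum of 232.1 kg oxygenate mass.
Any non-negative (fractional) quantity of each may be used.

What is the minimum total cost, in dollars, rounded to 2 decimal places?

$444.59

Treat it as an LP. Let x1 = barrels of toluene, x2 = barrels of light naphtha, x3 = barrels of butane, x4 = barrels of reformate, x5 = barrels of alkylate, x6 = barrels of ethanol.
min 239.8x1 + 101.25x2 + 79.82x3 + 201.26x4 + 159.75x5 + 151.56x6 subject to:
  120.6x1 + 73.9x2 + 89.4x3 + 93.2x4 + 91.4x5 + 111.8x6 ≥ 316.3   (octane-barrels)
  5.7x1 + 4.68x2 + 4.39x3 + 5.6x4 + 4.92x5 + 3.29x6 ≥ 14.66   (energy)
  119.6x6 ≥ 232.1   (oxygenate mass)
  x1, x2, x3, x4, x5, x6 ≥ 0.
The minimum-cost mix takes nothing from toluene, light naphtha, reformate, alkylate — only butane, ethanol. There the energy and oxygenate mass constraints are tight.
That vertex is x3 = 1.88504, x6 = 1.94064.
Objective = 79.82·1.88504 + 151.56·1.94064 = 444.5873.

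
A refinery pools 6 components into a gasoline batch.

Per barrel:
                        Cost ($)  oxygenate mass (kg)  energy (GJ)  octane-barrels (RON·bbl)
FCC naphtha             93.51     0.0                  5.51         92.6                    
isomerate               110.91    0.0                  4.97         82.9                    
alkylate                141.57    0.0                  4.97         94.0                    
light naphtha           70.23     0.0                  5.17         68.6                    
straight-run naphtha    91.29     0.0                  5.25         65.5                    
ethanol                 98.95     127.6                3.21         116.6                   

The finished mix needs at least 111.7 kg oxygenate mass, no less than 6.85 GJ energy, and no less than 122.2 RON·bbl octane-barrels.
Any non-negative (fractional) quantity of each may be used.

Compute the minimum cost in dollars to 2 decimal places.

Let x1 = barrels of FCC naphtha, x2 = barrels of isomerate, x3 = barrels of alkylate, x4 = barrels of light naphtha, x5 = barrels of straight-run naphtha, x6 = barrels of ethanol.
Minimise 93.51x1 + 110.91x2 + 141.57x3 + 70.23x4 + 91.29x5 + 98.95x6 s.t.:
  127.6x6 ≥ 111.7   (oxygenate mass)
  5.51x1 + 4.97x2 + 4.97x3 + 5.17x4 + 5.25x5 + 3.21x6 ≥ 6.85   (energy)
  92.6x1 + 82.9x2 + 94x3 + 68.6x4 + 65.5x5 + 116.6x6 ≥ 122.2   (octane-barrels)
  x1, x2, x3, x4, x5, x6 ≥ 0.
At the optimum only light naphtha, ethanol are positive (FCC naphtha, isomerate, alkylate, straight-run naphtha = 0). The oxygenate mass and energy requirements are met with equality.
Solving gives x4 = 0.7814, x6 = 0.8754.
Cost = 70.23·0.7814 + 98.95·0.8754 = 141.4986.

$141.50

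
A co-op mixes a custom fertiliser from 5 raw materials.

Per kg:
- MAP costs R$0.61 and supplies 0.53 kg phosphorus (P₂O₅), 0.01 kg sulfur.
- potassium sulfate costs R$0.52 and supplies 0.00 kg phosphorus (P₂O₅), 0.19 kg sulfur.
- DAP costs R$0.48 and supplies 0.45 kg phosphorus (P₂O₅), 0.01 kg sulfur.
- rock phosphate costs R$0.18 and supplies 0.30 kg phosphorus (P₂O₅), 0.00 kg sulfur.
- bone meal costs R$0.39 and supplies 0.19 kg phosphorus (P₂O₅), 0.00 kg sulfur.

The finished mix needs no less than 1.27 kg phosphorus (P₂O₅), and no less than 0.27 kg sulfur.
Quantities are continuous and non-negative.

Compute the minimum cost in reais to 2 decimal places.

Let x1 = kg of MAP, x2 = kg of potassium sulfate, x3 = kg of DAP, x4 = kg of rock phosphate, x5 = kg of bone meal.
Minimise 0.61x1 + 0.52x2 + 0.48x3 + 0.18x4 + 0.39x5 s.t.:
  0.53x1 + 0.45x3 + 0.3x4 + 0.19x5 ≥ 1.27   (phosphorus (P₂O₅))
  0.01x1 + 0.19x2 + 0.01x3 ≥ 0.27   (sulfur)
  x1, x2, x3, x4, x5 ≥ 0.
The optimal basis is {potassium sulfate, rock phosphate}; MAP, DAP, bone meal drop out. There the phosphorus (P₂O₅) and sulfur constraints are tight.
Solving gives x2 = 1.421, x4 = 4.233.
Objective = 0.52·1.421 + 0.18·4.233 = 1.5009.

R$1.50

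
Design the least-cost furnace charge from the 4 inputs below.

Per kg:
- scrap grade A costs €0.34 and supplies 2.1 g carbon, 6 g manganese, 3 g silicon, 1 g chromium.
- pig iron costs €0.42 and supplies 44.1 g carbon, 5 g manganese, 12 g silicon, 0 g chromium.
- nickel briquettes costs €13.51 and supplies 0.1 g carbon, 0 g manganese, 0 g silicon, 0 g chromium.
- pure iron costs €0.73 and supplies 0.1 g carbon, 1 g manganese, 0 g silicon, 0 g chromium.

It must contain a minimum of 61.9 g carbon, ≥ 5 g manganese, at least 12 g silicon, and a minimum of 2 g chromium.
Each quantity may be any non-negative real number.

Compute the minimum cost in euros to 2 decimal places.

€1.23

Set it up as a linear program. Let x1 = kg of scrap grade A, x2 = kg of pig iron, x3 = kg of nickel briquettes, x4 = kg of pure iron.
min 0.34x1 + 0.42x2 + 13.51x3 + 0.73x4 s.t.:
  2.1x1 + 44.1x2 + 0.1x3 + 0.1x4 ≥ 61.9   (carbon)
  6x1 + 5x2 + 1x4 ≥ 5   (manganese)
  3x1 + 12x2 ≥ 12   (silicon)
  1x1 ≥ 2   (chromium)
  x1, x2, x3, x4 ≥ 0.
The minimum-cost mix takes nothing from nickel briquettes, pure iron — only scrap grade A, pig iron. There the carbon and chromium constraints are tight.
Optimal quantities: scrap grade A = 2 kg, pig iron = 1.308 kg.
Total cost: 0.34·2 + 0.42·1.308 = 1.2294.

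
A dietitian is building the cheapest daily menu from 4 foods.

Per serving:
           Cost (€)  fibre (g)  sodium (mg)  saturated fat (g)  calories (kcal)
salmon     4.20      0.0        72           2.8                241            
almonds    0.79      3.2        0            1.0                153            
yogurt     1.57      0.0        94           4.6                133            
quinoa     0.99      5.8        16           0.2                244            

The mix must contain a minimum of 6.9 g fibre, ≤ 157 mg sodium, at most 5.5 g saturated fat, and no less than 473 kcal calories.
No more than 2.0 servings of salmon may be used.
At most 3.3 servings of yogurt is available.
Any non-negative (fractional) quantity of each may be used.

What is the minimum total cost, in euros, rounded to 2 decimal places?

This is a linear program. Let x1 = servings of salmon, x2 = servings of almonds, x3 = servings of yogurt, x4 = servings of quinoa.
Minimise 4.2x1 + 0.79x2 + 1.57x3 + 0.99x4 with:
  3.2x2 + 5.8x4 ≥ 6.9   (fibre)
  72x1 + 94x3 + 16x4 ≤ 157   (sodium)
  2.8x1 + 1x2 + 4.6x3 + 0.2x4 ≤ 5.5   (saturated fat)
  241x1 + 153x2 + 133x3 + 244x4 ≥ 473   (calories)
  x1 ≤ 2
  x3 ≤ 3.3
  x1, x2, x3, x4 ≥ 0.
At the optimum only quinoa is positive (salmon, almonds, yogurt = 0). There the calories constraint is tight.
That vertex is x4 = 1.939.
Hence cost = 0.99·1.939 = €1.9196.

€1.92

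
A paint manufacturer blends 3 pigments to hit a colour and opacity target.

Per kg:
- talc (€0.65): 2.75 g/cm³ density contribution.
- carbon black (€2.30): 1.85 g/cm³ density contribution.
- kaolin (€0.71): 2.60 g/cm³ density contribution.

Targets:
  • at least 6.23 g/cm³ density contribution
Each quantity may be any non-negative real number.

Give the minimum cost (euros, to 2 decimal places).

Let x1 = kg of talc, x2 = kg of carbon black, x3 = kg of kaolin.
Minimize 0.65x1 + 2.3x2 + 0.71x3 with:
  2.75x1 + 1.85x2 + 2.6x3 ≥ 6.23   (density contribution)
  x1, x2, x3 ≥ 0.
The minimum-cost mix takes nothing from carbon black, kaolin — only talc. There the density contribution constraint is tight.
Optimal quantities: talc = 2.265 kg.
Hence cost = 0.65·2.265 = €1.4723.

€1.47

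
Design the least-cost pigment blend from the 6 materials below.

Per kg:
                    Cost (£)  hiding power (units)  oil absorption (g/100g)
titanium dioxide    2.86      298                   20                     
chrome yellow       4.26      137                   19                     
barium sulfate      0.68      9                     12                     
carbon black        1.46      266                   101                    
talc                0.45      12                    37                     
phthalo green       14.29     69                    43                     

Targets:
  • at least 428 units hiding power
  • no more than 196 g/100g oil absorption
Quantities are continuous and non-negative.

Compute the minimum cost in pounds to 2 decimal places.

£2.35

Let x1 = kg of titanium dioxide, x2 = kg of chrome yellow, x3 = kg of barium sulfate, x4 = kg of carbon black, x5 = kg of talc, x6 = kg of phthalo green.
Minimize 2.86x1 + 4.26x2 + 0.68x3 + 1.46x4 + 0.45x5 + 14.29x6 s.t.:
  298x1 + 137x2 + 9x3 + 266x4 + 12x5 + 69x6 ≥ 428   (hiding power)
  20x1 + 19x2 + 12x3 + 101x4 + 37x5 + 43x6 ≤ 196   (oil absorption)
  x1, x2, x3, x4, x5, x6 ≥ 0.
The cheapest feasible vertex uses only carbon black; titanium dioxide, chrome yellow, barium sulfate, talc, phthalo green are not used. Binding constraint: hiding power.
Optimal quantities: carbon black = 1.609 kg.
Cost = 1.46·1.609 = 2.3491.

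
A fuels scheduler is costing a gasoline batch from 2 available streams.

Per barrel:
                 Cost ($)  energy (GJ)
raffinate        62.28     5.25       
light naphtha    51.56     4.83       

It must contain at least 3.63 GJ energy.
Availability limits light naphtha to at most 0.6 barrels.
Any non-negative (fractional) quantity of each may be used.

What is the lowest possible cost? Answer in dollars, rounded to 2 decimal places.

$39.62

Let x1 = barrels of raffinate, x2 = barrels of light naphtha.
Minimize 62.28x1 + 51.56x2 subject to:
  5.25x1 + 4.83x2 ≥ 3.63   (energy)
  x2 ≤ 0.6
  x1, x2 ≥ 0.
Both inputs are positive at the optimum. Binding constraints: energy and the light naphtha cap.
So raffinate = 0.1394 barrels, light naphtha = 0.6 barrels.
Hence cost = 62.28·0.1394 + 51.56·0.6 = $39.6178.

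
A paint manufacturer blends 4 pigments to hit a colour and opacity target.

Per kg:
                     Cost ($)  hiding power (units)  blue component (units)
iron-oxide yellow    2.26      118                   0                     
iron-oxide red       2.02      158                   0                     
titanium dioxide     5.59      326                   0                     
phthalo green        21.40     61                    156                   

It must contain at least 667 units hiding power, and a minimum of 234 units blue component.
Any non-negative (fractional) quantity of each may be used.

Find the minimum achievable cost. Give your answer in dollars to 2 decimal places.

Let x1 = kg of iron-oxide yellow, x2 = kg of iron-oxide red, x3 = kg of titanium dioxide, x4 = kg of phthalo green.
min 2.26x1 + 2.02x2 + 5.59x3 + 21.4x4 with:
  118x1 + 158x2 + 326x3 + 61x4 ≥ 667   (hiding power)
  156x4 ≥ 234   (blue component)
  x1, x2, x3, x4 ≥ 0.
At the optimum only iron-oxide red, phthalo green are positive (iron-oxide yellow, titanium dioxide = 0). The hiding power and blue component requirements are met with equality.
That vertex is x2 = 3.642, x4 = 1.5.
Total cost: 2.02·3.642 + 21.4·1.5 = 39.4568.

$39.46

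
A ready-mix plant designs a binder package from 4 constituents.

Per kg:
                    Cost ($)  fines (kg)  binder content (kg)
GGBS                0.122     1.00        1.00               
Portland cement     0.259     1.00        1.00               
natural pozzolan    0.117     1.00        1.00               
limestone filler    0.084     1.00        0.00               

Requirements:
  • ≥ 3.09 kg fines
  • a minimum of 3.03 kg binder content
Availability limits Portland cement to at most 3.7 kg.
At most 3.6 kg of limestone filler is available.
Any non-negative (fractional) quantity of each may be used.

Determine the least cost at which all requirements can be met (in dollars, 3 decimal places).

Let x1 = kg of GGBS, x2 = kg of Portland cement, x3 = kg of natural pozzolan, x4 = kg of limestone filler.
min 0.122x1 + 0.259x2 + 0.117x3 + 0.084x4 s.t.:
  1x1 + 1x2 + 1x3 + 1x4 ≥ 3.09   (fines)
  1x1 + 1x2 + 1x3 ≥ 3.03   (binder content)
  x2 ≤ 3.7
  x4 ≤ 3.6
  x1, x2, x3, x4 ≥ 0.
The optimal basis is {natural pozzolan, limestone filler}; GGBS, Portland cement drop out. The fines and binder content requirements are met with equality.
Solving gives x3 = 3.03, x4 = 0.06.
Objective = 0.117·3.03 + 0.084·0.06 = 0.35955.

$0.360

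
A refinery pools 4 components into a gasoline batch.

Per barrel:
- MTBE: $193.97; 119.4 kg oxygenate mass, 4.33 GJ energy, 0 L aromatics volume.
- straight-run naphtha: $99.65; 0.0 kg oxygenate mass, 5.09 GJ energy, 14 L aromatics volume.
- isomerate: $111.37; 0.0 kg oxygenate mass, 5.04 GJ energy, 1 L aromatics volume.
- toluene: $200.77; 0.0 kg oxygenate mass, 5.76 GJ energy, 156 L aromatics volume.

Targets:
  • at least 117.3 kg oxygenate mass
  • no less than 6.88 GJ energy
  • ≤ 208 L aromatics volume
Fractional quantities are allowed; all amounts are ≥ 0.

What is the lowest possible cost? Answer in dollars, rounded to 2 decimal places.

This is a linear program. Let x1 = barrels of MTBE, x2 = barrels of straight-run naphtha, x3 = barrels of isomerate, x4 = barrels of toluene.
Minimize 193.97x1 + 99.65x2 + 111.37x3 + 200.77x4 with:
  119.4x1 ≥ 117.3   (oxygenate mass)
  4.33x1 + 5.09x2 + 5.04x3 + 5.76x4 ≥ 6.88   (energy)
  14x2 + 1x3 + 156x4 ≤ 208   (aromatics volume)
  x1, x2, x3, x4 ≥ 0.
The cheapest feasible vertex uses only MTBE, straight-run naphtha; isomerate, toluene are not used. The oxygenate mass and energy requirements are met with equality.
So MTBE = 0.9824 barrels, straight-run naphtha = 0.5159 barrels.
Objective = 193.97·0.9824 + 99.65·0.5159 = 241.9656.

$241.97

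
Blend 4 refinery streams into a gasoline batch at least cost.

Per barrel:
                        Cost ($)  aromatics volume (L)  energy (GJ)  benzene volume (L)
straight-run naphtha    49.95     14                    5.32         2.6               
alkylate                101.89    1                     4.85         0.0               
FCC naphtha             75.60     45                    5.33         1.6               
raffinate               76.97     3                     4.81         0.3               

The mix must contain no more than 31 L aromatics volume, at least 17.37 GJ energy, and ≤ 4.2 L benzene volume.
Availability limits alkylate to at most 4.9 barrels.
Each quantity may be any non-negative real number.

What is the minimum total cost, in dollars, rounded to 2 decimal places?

Set it up as a linear program. Let x1 = barrels of straight-run naphtha, x2 = barrels of alkylate, x3 = barrels of FCC naphtha, x4 = barrels of raffinate.
min 49.95x1 + 101.89x2 + 75.6x3 + 76.97x4 s.t.:
  14x1 + 1x2 + 45x3 + 3x4 ≤ 31   (aromatics volume)
  5.32x1 + 4.85x2 + 5.33x3 + 4.81x4 ≥ 17.37   (energy)
  2.6x1 + 1.6x3 + 0.3x4 ≤ 4.2   (benzene volume)
  x2 ≤ 4.9
  x1, x2, x3, x4 ≥ 0.
The cheapest feasible vertex uses only straight-run naphtha, raffinate; alkylate, FCC naphtha are not used. Binding constraints: energy and benzene volume.
Solving gives x1 = 1.3741, x4 = 2.0915.
Cost = 49.95·1.3741 + 76.97·2.0915 = 229.6191.

$229.62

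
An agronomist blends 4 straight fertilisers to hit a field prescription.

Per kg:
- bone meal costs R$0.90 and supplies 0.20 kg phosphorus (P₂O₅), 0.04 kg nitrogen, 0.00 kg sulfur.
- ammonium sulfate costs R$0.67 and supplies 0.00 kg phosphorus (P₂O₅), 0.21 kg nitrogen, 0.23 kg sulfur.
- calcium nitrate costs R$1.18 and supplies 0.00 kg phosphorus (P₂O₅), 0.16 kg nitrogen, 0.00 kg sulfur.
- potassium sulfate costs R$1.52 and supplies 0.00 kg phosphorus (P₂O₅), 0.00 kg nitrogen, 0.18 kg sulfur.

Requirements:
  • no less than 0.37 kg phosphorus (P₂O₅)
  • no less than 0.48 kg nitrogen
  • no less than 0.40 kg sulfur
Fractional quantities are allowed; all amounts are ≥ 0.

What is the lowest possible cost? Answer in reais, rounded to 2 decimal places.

Let x1 = kg of bone meal, x2 = kg of ammonium sulfate, x3 = kg of calcium nitrate, x4 = kg of potassium sulfate.
Minimize 0.9x1 + 0.67x2 + 1.18x3 + 1.52x4 with:
  0.2x1 ≥ 0.37   (phosphorus (P₂O₅))
  0.04x1 + 0.21x2 + 0.16x3 ≥ 0.48   (nitrogen)
  0.23x2 + 0.18x4 ≥ 0.4   (sulfur)
  x1, x2, x3, x4 ≥ 0.
The optimal basis is {bone meal, ammonium sulfate}; calcium nitrate, potassium sulfate drop out. Binding constraints: phosphorus (P₂O₅) and nitrogen.
Solving gives x1 = 1.85, x2 = 1.933.
Total cost: 0.9·1.85 + 0.67·1.933 = 2.9601.

R$2.96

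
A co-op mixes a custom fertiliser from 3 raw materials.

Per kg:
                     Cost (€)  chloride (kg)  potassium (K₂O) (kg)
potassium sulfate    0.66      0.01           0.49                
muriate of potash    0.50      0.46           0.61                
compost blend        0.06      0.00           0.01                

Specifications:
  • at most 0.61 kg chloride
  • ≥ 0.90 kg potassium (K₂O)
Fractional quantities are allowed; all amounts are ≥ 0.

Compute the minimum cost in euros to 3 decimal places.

Treat it as an LP. Let x1 = kg of potassium sulfate, x2 = kg of muriate of potash, x3 = kg of compost blend.
Minimise 0.66x1 + 0.5x2 + 0.06x3 subject to:
  0.01x1 + 0.46x2 ≤ 0.61   (chloride)
  0.49x1 + 0.61x2 + 0.01x3 ≥ 0.9   (potassium (K₂O))
  x1, x2, x3 ≥ 0.
At the optimum only potassium sulfate, muriate of potash are positive (compost blend = 0). There the chloride and potassium (K₂O) constraints are tight.
That vertex is x1 = 0.1911, x2 = 1.322.
Hence cost = 0.66·0.1911 + 0.5·1.322 = €0.78713.

€0.787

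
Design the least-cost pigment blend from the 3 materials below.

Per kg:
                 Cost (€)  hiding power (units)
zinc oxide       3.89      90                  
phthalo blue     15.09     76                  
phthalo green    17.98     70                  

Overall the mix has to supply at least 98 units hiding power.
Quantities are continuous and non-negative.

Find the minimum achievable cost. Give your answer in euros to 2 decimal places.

€4.24

Let x1 = kg of zinc oxide, x2 = kg of phthalo blue, x3 = kg of phthalo green.
Minimize 3.89x1 + 15.09x2 + 17.98x3 with:
  90x1 + 76x2 + 70x3 ≥ 98   (hiding power)
  x1, x2, x3 ≥ 0.
The cheapest feasible vertex uses only zinc oxide; phthalo blue, phthalo green are not used. There the hiding power constraint is tight.
So zinc oxide = 1.089 kg.
Cost = 3.89·1.089 = 4.2362.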